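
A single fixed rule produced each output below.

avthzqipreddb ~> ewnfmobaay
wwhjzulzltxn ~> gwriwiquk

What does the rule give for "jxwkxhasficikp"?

The rule is to delete the first 3 characters, then shift every letter 3 places backward in the alphabet (wrapping around).
Working it through for "jxwkxhasficikp": intermediate "kxhasficikp", final "huexpcfzfhm".

huexpcfzfhm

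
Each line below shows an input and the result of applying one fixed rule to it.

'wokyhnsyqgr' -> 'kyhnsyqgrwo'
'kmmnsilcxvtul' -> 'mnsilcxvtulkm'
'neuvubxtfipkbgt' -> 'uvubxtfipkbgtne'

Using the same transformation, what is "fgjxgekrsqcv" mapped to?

jxgekrsqcvfg

The pattern: move the first 2 characters to the end (rotate left by 2).
Applying that to "fgjxgekrsqcv" gives "jxgekrsqcvfg".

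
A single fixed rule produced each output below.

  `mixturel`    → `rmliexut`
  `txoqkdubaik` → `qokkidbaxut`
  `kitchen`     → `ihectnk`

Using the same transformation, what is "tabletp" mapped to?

lebattp

The pattern: sort the characters into reverse alphabetical order, then move the first 3 characters to the end (rotate left by 3).
Working it through for "tabletp": intermediate "ttpleba", final "lebattp".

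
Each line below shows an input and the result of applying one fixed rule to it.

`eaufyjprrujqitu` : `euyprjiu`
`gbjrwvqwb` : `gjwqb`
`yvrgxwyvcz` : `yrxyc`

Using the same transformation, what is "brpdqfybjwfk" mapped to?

bpqyjf

The transformation: keep every other character starting from the first (positions 1st, 3rd, 5th, ...).
"brpdqfybjwfk" → "bpqyjf".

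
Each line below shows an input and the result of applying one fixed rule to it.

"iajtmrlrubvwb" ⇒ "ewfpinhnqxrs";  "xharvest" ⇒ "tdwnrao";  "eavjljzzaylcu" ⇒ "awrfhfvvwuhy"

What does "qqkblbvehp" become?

mmgxhxrad

The pattern: delete the last character, then shift every letter 4 places backward in the alphabet (wrapping around).
For "qqkblbvehp", step one produces "qqkblbveh"; step two turns that into "mmgxhxrad".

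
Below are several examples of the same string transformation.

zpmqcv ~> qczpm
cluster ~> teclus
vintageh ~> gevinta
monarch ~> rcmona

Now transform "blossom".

soblos

Rule — delete the last character, then move the last 2 characters to the front (rotate right by 2).
On "blossom": the first step gives "blosso", and the second then gives "soblos".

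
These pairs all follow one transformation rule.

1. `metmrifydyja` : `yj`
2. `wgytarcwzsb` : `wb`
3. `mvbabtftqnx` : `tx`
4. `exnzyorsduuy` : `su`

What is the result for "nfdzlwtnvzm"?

nm

The rule is to keep one character in every 3, starting at position 2 (positions 2nd, 5th, 8th, ...), then keep only the last 2 characters.
Working it through for "nfdzlwtnvzm": intermediate "flnm", final "nm".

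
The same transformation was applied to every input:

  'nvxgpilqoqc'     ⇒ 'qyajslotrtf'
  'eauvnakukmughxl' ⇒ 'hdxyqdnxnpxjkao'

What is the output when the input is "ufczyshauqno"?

The rule is to shift every letter 3 places forward in the alphabet (wrapping around).
So "ufczyshauqno" becomes "xifcbvkdxtqr".

xifcbvkdxtqr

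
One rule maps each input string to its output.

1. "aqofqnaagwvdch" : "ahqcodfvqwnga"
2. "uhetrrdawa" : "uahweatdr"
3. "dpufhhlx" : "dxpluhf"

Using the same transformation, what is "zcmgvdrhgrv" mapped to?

Looking at the pairs, the operation is to take characters alternately from the front and the back (1st, last, 2nd, 2nd-last, ...), then delete the last character.
Working it through for "zcmgvdrhgrv": intermediate "zvcrmgghvrd", final "zvcrmgghvr".
(Check on "aqofqnaagwvdch": → "ahqcodfvqwngaa" → "ahqcodfvqwnga" ✓)

zvcrmgghvr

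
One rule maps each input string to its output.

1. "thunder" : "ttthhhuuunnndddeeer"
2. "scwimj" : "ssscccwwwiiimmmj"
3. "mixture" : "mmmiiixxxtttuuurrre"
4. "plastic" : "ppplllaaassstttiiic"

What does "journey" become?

The pattern: repeat every character 3 times, then delete the last 2 characters.
Applying both steps to "journey": "jjjooouuurrrnnneeeyyy", then "jjjooouuurrrnnneeey".
(Check on "plastic": → "ppplllaaassstttiiiccc" → "ppplllaaassstttiiic" ✓)

jjjooouuurrrnnneeey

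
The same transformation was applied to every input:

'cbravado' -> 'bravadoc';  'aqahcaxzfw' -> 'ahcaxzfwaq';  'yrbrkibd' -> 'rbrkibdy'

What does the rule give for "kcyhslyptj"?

yhslyptjkc

Each output is the input with this applied: swap the front and back halves of the string, then move the last 3 characters to the front (rotate right by 3).
On "kcyhslyptj": the first step gives "lyptjkcyhs", and the second then gives "yhslyptjkc".
(Check on "aqahcaxzfw": → "axzfwaqahc" → "ahcaxzfwaq" ✓)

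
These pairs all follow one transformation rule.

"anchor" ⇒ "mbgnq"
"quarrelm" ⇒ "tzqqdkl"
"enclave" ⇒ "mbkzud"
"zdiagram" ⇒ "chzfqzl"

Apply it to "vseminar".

The rule is to delete the first character, then shift every letter 1 place backward in the alphabet (wrapping around).
On "vseminar" that produces "rdlhmzq".

rdlhmzq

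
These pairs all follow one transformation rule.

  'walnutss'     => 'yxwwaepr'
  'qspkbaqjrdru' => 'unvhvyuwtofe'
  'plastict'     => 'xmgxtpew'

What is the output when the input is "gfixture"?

xyvikjmb

The rule is to shift every letter 4 places forward in the alphabet (wrapping around), then swap the front and back halves of the string.
For "gfixture", step one produces "kjmbxyvi"; step two turns that into "xyvikjmb".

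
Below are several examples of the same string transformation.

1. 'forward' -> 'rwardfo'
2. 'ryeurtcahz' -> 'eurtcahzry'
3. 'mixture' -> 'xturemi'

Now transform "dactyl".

What's happening: move the first 2 characters to the end (rotate left by 2).
Doing the same to "dactyl": "ctylda".

ctylda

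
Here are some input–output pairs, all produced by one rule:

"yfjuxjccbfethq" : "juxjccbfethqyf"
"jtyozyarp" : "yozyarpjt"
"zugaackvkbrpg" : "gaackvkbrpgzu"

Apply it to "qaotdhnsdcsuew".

otdhnsdcsuewqa

The transformation: move the first 2 characters to the end (rotate left by 2).
Applying that to "qaotdhnsdcsuew" gives "otdhnsdcsuewqa".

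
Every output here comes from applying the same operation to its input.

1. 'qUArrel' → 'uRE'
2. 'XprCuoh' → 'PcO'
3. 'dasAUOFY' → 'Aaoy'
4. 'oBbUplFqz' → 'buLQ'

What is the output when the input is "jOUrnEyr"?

Rule — keep every other character starting from the second (positions 2nd, 4th, 6th, ...), then flip the case of every letter.
On "jOUrnEyr": the first step gives "OrEr", and the second then gives "oReR".

oReR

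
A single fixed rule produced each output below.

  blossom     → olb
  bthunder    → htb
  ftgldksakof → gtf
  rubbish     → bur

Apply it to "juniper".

The pattern: reverse the string, then keep only the last 3 characters.
"juniper" → "repinuj" → "nuj".

nuj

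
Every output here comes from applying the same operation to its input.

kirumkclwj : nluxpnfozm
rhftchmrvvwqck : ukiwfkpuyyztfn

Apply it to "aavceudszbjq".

The transformation: shift every letter 3 places forward in the alphabet (wrapping around).
Applying that to "aavceudszbjq" gives "ddyfhxgvcemt".

ddyfhxgvcemt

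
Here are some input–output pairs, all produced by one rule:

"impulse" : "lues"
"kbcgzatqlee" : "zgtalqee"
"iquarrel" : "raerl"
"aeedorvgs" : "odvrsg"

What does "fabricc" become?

The transformation: delete the first 3 characters, then swap each adjacent pair of characters (1↔2, 3↔4, ...).
Working it through for "fabricc": intermediate "ricc", final "ircc".
(Check on "kbcgzatqlee": → "gzatqlee" → "zgtalqee" ✓)

ircc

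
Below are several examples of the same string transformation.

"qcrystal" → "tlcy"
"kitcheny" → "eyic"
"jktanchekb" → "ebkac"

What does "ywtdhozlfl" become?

The rule is to keep every other character starting from the second (positions 2nd, 4th, 6th, ...), then move the last 2 characters to the front (rotate right by 2).
On "ywtdhozlfl": the first step gives "wdoll", and the second then gives "llwdo".

llwdo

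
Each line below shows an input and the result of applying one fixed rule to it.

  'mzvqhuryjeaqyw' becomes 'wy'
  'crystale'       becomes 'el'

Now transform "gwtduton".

no

Looking at the pairs, the operation is to reverse the string, then keep only the first 2 characters.
"gwtduton" → "notudtwg" → "no".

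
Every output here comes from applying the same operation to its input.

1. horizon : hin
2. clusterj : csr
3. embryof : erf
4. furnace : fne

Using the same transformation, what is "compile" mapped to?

Each output is the input with this applied: keep one character in every 3, starting at position 1 (positions 1st, 4th, 7th, ...).
Doing the same to "compile": "cpe".

cpe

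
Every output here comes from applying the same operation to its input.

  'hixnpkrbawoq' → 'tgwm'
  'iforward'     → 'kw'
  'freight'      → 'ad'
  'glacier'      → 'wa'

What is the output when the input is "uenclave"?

jw

In each case the input is transformed by: shift every letter 4 places backward in the alphabet (wrapping around), then keep one character in every 3, starting at position 3 (positions 3rd, 6th, 9th, ...).
"uenclave" → "jw".
(Check on "glacier": → "chwyean" → "wa" ✓)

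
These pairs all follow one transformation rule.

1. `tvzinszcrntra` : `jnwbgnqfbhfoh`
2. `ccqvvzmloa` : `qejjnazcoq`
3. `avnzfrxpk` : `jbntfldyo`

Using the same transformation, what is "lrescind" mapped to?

The pattern: move the first character to the end, then shift every letter 12 places backward in the alphabet (wrapping around).
For "lrescind", step one produces "rescindl"; step two turns that into "fsgqwbrz".

fsgqwbrz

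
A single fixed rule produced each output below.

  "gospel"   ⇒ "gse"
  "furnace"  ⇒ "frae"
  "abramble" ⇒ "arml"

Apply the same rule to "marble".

In each case the input is transformed by: keep every other character starting from the first (positions 1st, 3rd, 5th, ...).
For "marble" the result is "mrl".

mrl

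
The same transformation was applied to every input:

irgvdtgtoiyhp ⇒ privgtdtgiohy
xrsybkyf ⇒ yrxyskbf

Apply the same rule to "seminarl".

resimanl

The rule is to swap each adjacent pair of characters (1↔2, 3↔4, ...), then move the last character to the front.
Working it through for "seminarl": intermediate "esimanlr", final "resimanl".
(Check on "irgvdtgtoiyhp": → "rivgtdtgiohyp" → "privgtdtgiohy" ✓)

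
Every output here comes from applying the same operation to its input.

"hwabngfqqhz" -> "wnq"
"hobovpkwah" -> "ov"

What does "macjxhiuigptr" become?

axu

The rule is to delete the last 3 characters, then keep one character in every 3, starting at position 2 (positions 2nd, 5th, 8th, ...).
Applying both steps to "macjxhiuigptr": "macjxhiuig", then "axu".
(Check on "hobovpkwah": → "hobovpk" → "ov" ✓)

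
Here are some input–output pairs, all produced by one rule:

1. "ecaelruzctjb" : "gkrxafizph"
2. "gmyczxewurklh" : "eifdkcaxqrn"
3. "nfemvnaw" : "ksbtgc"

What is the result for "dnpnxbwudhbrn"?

The pattern: delete the first 2 characters, then shift every letter 6 places forward in the alphabet (wrapping around).
Doing the same to "dnpnxbwudhbrn": "vtdhcajnhxt".

vtdhcajnhxt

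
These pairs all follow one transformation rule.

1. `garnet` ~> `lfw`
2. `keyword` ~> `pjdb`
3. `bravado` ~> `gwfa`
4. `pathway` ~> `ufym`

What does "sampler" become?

xfru

What's happening: shift every letter 5 places forward in the alphabet (wrapping around), then delete the last 3 characters.
For "sampler", step one produces "xfruqjw"; step two turns that into "xfru".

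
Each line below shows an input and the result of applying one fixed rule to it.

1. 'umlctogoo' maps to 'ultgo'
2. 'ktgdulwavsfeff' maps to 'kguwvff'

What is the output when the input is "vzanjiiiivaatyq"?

What's happening: keep every other character starting from the first (positions 1st, 3rd, 5th, ...).
Doing the same to "vzanjiiiivaatyq": "vajiiatq".

vajiiatq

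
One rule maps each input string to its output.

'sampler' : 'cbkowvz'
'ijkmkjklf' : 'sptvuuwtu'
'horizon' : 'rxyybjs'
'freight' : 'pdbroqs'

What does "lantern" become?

vxkbxod

Rule — take characters alternately from the front and the back (1st, last, 2nd, 2nd-last, ...), then shift every letter 10 places forward in the alphabet (wrapping around).
On "lantern" that produces "vxkbxod".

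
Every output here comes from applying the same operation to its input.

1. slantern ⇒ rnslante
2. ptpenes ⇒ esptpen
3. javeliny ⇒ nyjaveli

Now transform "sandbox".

The pattern: move the last 2 characters to the front (rotate right by 2).
For "sandbox" the result is "oxsandb".

oxsandb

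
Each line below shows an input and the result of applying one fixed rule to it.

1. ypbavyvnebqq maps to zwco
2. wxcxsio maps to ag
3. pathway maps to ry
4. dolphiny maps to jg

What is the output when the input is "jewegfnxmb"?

Looking at the pairs, the operation is to keep one character in every 3, starting at position 3 (positions 3rd, 6th, 9th, ...), then shift every letter 2 places backward in the alphabet (wrapping around).
Applying both steps to "jewegfnxmb": "wfm", then "udk".
(Check on "dolphiny": → "li" → "jg" ✓)

udk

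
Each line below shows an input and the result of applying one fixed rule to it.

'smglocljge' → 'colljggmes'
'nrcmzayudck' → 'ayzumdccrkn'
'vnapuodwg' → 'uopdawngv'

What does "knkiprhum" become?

prihkunmk

Rule — take characters alternately from the front and the back (1st, last, 2nd, 2nd-last, ...), then reverse the string.
"knkiprhum" → "prihkunmk".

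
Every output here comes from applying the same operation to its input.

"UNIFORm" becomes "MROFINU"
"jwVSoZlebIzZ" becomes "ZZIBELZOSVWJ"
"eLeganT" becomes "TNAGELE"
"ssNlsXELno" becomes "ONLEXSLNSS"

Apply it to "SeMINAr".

What's happening: reverse the string, then convert every letter to uppercase.
Starting from "SeMINAr": after the first operation, "rANIMeS"; after the second, "RANIMES".

RANIMES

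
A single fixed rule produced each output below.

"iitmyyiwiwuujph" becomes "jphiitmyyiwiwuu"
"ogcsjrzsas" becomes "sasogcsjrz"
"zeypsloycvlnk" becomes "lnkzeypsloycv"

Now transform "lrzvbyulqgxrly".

What's happening: move the last 3 characters to the front (rotate right by 3).
"lrzvbyulqgxrly" → "rlylrzvbyulqgx".

rlylrzvbyulqgx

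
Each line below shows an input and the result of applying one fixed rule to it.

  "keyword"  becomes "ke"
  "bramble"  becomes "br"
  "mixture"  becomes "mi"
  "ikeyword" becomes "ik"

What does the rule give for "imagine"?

im

Each output is the input with this applied: keep only the first 2 characters.
So "imagine" becomes "im".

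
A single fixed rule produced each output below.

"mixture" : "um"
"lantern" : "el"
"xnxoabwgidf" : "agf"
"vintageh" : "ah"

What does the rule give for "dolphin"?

hd

Rule — move the first 2 characters to the end (rotate left by 2), then keep one character in every 3, starting at position 3 (positions 3rd, 6th, 9th, ...).
Applying both steps to "dolphin": "lphindo", then "hd".
(Check on "mixture": → "xturemi" → "um" ✓)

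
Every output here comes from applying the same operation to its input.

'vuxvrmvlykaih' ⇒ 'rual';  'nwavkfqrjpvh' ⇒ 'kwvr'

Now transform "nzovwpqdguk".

wzkd

Rule — keep one character in every 3, starting at position 2 (positions 2nd, 5th, 8th, ...), then swap each adjacent pair of characters (1↔2, 3↔4, ...).
For "nzovwpqdguk", step one produces "zwdk"; step two turns that into "wzkd".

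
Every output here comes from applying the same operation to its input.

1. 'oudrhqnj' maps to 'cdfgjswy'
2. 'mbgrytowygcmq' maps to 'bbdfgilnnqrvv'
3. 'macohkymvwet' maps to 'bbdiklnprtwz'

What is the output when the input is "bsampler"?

abeghpqt

Rule — shift every letter 11 places backward in the alphabet (wrapping around), then sort the characters into alphabetical order.
"bsampler" → "qhpbeatg" → "abeghpqt".
(Check on "oudrhqnj": → "djsgwfcy" → "cdfgjswy" ✓)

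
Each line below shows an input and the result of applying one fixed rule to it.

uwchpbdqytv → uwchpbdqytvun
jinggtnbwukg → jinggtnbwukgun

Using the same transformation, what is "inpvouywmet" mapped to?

Each output is the input with this applied: append "un".
For "inpvouywmet" the result is "inpvouywmetun".

inpvouywmetun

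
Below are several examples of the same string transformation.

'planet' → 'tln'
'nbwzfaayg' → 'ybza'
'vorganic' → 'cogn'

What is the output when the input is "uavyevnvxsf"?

sayvv

In each case the input is transformed by: keep every other character starting from the second (positions 2nd, 4th, 6th, ...), then move the last character to the front.
Applying both steps to "uavyevnvxsf": "ayvvs", then "sayvv".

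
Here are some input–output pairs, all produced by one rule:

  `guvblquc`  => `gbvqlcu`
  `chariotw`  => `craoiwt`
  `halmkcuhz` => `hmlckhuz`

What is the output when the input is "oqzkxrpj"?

What's happening: swap each adjacent pair of characters (1↔2, 3↔4, ...), then delete the first character.
On "oqzkxrpj" that produces "okzrxjp".

okzrxjp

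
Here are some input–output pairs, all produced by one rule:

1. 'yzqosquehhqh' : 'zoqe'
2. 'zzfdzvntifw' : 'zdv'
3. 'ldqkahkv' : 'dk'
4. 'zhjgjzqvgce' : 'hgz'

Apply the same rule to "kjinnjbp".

In each case the input is transformed by: keep every other character starting from the second (positions 2nd, 4th, 6th, ...), then delete the last 2 characters.
On "kjinnjbp": the first step gives "jnjp", and the second then gives "jn".

jn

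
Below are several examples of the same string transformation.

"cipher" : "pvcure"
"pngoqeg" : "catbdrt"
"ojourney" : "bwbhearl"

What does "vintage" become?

The pattern: shift every letter 13 places forward in the alphabet (wrapping around) — i.e. ROT13.
"vintage" → "ivagntr".

ivagntr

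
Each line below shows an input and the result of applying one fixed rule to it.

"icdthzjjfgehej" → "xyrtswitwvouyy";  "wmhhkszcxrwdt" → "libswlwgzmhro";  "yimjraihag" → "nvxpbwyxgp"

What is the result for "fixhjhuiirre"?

Rule — take characters alternately from the front and the back (1st, last, 2nd, 2nd-last, ...), then shift every letter 11 places backward in the alphabet (wrapping around).
"fixhjhuiirre" → "utxgmgwxyxwj".
(Check on "wmhhkszcxrwdt": → "wtmdhwhrkxscz" → "libswlwgzmhro" ✓)

utxgmgwxyxwj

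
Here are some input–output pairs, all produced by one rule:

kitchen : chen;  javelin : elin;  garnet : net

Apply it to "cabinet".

What's happening: delete the first 3 characters.
Applying that to "cabinet" gives "inet".

inet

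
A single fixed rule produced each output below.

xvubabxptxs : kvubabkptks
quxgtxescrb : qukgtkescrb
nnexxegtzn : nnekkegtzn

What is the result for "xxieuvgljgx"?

In each case the input is transformed by: replace every "x" with "k".
So "xxieuvgljgx" becomes "kkieuvgljgk".

kkieuvgljgk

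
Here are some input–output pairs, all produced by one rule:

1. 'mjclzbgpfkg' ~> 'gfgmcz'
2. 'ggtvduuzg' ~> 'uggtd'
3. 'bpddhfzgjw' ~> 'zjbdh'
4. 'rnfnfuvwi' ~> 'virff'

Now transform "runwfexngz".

xgrnf

The pattern: keep every other character starting from the first (positions 1st, 3rd, 5th, ...), then move the first 3 characters to the end (rotate left by 3).
For "runwfexngz", step one produces "rnfxg"; step two turns that into "xgrnf".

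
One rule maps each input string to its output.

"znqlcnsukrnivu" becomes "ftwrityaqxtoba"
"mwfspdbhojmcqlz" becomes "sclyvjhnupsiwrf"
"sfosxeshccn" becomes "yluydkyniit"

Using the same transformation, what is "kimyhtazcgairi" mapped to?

In each case the input is transformed by: shift every letter 6 places forward in the alphabet (wrapping around).
On "kimyhtazcgairi" that produces "qosenzgfimgoxo".

qosenzgfimgoxo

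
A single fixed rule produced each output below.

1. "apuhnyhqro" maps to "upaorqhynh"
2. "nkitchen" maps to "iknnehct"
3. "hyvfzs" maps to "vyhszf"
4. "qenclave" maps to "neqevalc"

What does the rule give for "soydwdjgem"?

yosmegjdwd

Rule — move the first 3 characters to the end (rotate left by 3), then reverse the string.
So "soydwdjgem" becomes "yosmegjdwd".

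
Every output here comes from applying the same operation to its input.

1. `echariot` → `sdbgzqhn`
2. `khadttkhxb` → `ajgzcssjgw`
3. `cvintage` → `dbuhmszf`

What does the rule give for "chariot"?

sbgzqhn

The rule is to shift every letter 1 place backward in the alphabet (wrapping around), then move the last character to the front.
For "chariot", step one produces "bgzqhns"; step two turns that into "sbgzqhn".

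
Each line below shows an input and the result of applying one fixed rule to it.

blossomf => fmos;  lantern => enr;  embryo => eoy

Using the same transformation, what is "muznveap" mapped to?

What's happening: sort the characters into alphabetical order, then keep every other character starting from the second (positions 2nd, 4th, 6th, ...).
Starting from "muznveap": after the first operation, "aemnpuvz"; after the second, "enuz".

enuz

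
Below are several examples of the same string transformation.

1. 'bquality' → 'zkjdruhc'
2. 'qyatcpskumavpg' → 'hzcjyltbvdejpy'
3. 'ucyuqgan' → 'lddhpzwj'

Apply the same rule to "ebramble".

Each output is the input with this applied: swap each adjacent pair of characters (1↔2, 3↔4, ...), then shift every letter 9 places forward in the alphabet (wrapping around).
Working it through for "ebramble": intermediate "bearbmel", final "knjakvnu".

knjakvnu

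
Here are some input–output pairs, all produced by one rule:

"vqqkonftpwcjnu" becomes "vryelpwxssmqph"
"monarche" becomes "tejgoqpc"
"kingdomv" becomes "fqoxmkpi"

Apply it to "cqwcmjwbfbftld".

The transformation: swap the front and back halves of the string, then shift every letter 2 places forward in the alphabet (wrapping around).
On "cqwcmjwbfbftld" that produces "dhdhvnfesyeoly".
(Check on "monarche": → "rchemona" → "tejgoqpc" ✓)

dhdhvnfesyeoly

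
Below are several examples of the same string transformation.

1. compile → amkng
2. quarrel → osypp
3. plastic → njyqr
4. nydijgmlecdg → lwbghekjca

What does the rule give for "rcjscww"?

Each output is the input with this applied: shift every letter 2 places backward in the alphabet (wrapping around), then delete the last 2 characters.
"rcjscww" → "pahqa".

pahqa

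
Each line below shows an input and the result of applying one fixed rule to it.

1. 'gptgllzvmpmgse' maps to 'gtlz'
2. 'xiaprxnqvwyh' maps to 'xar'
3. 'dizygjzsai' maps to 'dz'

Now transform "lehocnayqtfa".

Looking at the pairs, the operation is to keep every other character starting from the first (positions 1st, 3rd, 5th, ...), then delete the last 3 characters.
Applying both steps to "lehocnayqtfa": "lhcaqf", then "lhc".

lhc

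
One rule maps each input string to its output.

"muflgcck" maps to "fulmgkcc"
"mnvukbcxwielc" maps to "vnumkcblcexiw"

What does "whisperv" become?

The rule is to move the first 2 characters to the end (rotate left by 2), then take characters alternately from the front and the back (1st, last, 2nd, 2nd-last, ...).
"whisperv" → "ispervwh" → "ihswpver".

ihswpver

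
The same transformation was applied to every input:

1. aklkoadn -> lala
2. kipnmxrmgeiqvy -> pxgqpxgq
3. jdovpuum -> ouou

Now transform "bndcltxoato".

dtadta

Each output is the input with this applied: keep one character in every 3, starting at position 3 (positions 3rd, 6th, 9th, ...), then write the whole string twice.
Starting from "bndcltxoato": after the first operation, "dta"; after the second, "dtadta".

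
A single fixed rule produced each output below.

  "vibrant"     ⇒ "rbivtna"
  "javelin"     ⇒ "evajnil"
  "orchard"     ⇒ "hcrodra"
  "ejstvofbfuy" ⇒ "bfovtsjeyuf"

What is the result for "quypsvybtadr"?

tbyvspyuqrda

In each case the input is transformed by: reverse the string, then move the first 3 characters to the end (rotate left by 3).
Working it through for "quypsvybtadr": intermediate "rdatbyvspyuq", final "tbyvspyuqrda".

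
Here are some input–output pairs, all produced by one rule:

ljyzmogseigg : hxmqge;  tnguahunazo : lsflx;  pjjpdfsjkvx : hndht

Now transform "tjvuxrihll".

hspfj

The transformation: keep every other character starting from the second (positions 2nd, 4th, 6th, ...), then shift every letter 2 places backward in the alphabet (wrapping around).
"tjvuxrihll" → "jurhl" → "hspfj".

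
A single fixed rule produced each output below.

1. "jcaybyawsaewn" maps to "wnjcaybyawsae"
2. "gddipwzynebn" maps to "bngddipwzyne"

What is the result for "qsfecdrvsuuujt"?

jtqsfecdrvsuuu

The transformation: move the last 2 characters to the front (rotate right by 2).
So "qsfecdrvsuuujt" becomes "jtqsfecdrvsuuu".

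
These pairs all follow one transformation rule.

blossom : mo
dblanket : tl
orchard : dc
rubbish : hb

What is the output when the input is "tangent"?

tn

The transformation: move the last 3 characters to the front (rotate right by 3), then keep one character in every 3, starting at position 3 (positions 3rd, 6th, 9th, ...).
"tangent" → "enttang" → "tn".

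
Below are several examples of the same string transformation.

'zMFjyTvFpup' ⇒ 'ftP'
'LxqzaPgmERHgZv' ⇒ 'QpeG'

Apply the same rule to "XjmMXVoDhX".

MvH

Looking at the pairs, the operation is to keep one character in every 3, starting at position 3 (positions 3rd, 6th, 9th, ...), then flip the case of every letter.
Starting from "XjmMXVoDhX": after the first operation, "mVh"; after the second, "MvH".
(Check on "zMFjyTvFpup": → "FTp" → "ftP" ✓)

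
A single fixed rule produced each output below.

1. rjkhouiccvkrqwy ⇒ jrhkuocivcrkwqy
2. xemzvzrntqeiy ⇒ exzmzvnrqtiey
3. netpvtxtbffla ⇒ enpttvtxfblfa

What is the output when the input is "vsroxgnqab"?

Rule — swap each adjacent pair of characters (1↔2, 3↔4, ...).
Doing the same to "vsroxgnqab": "svorgxqnba".

svorgxqnba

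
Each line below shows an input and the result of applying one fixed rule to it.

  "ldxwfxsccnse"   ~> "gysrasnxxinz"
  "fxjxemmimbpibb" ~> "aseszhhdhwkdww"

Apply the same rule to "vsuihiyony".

qnpdcdtjit

The transformation: shift every letter 5 places backward in the alphabet (wrapping around).
Applying that to "vsuihiyony" gives "qnpdcdtjit".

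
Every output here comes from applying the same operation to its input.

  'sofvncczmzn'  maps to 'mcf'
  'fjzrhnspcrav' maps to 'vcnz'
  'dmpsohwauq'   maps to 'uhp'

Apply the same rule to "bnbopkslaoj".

Each output is the input with this applied: keep one character in every 3, starting at position 3 (positions 3rd, 6th, 9th, ...), then reverse the string.
For "bnbopkslaoj", step one produces "bka"; step two turns that into "akb".

akb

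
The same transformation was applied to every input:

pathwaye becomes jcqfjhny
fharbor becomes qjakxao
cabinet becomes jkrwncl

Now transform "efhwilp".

The transformation: move the first character to the end, then shift every letter 9 places forward in the alphabet (wrapping around).
On "efhwilp" that produces "oqfruyn".
(Check on "cabinet": → "abinetc" → "jkrwncl" ✓)

oqfruyn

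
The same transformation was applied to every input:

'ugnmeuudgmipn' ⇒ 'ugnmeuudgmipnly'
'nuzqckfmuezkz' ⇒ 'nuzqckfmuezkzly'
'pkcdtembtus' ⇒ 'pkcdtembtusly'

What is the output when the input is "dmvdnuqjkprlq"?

Rule — append "ly".
For "dmvdnuqjkprlq" the result is "dmvdnuqjkprlqly".

dmvdnuqjkprlqly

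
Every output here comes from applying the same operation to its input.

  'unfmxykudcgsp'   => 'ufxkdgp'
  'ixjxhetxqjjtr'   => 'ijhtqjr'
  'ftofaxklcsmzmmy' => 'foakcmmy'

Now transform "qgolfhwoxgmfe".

In each case the input is transformed by: keep every other character starting from the first (positions 1st, 3rd, 5th, ...).
"qgolfhwoxgmfe" → "qofwxme".

qofwxme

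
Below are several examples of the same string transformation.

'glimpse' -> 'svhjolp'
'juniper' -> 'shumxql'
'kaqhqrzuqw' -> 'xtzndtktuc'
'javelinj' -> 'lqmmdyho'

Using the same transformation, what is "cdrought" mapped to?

Rule — shift every letter 3 places forward in the alphabet (wrapping around), then move the last 3 characters to the front (rotate right by 3).
"cdrought" → "jkwfgurx".

jkwfgurx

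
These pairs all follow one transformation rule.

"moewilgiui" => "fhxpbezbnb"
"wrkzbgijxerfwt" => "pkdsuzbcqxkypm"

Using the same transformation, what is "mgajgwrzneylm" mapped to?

Rule — shift every letter 7 places backward in the alphabet (wrapping around).
On "mgajgwrzneylm" that produces "fztczpksgxref".

fztczpksgxref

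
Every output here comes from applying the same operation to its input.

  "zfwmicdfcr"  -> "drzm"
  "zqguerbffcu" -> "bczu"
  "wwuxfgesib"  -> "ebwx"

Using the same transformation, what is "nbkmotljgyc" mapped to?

The transformation: keep one character in every 3, starting at position 1 (positions 1st, 4th, 7th, ...), then move the last 2 characters to the front (rotate right by 2).
Working it through for "nbkmotljgyc": intermediate "nmly", final "lynm".

lynm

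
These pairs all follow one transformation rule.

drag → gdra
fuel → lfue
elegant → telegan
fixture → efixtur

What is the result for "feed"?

Each output is the input with this applied: move the last character to the front.
"feed" → "dfee".

dfee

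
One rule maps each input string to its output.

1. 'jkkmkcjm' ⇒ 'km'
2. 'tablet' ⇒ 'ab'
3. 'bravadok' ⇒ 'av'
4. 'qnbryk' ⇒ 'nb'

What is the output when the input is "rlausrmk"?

The pattern: swap the front and back halves of the string, then keep only the last 2 characters.
Starting from "rlausrmk": after the first operation, "srmkrlau"; after the second, "au".

au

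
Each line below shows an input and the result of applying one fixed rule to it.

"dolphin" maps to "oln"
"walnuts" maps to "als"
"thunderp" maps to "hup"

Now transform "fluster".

lur

Rule — swap each adjacent pair of characters (1↔2, 3↔4, ...), then keep one character in every 3, starting at position 1 (positions 1st, 4th, 7th, ...).
On "fluster": the first step gives "lfsuetr", and the second then gives "lur".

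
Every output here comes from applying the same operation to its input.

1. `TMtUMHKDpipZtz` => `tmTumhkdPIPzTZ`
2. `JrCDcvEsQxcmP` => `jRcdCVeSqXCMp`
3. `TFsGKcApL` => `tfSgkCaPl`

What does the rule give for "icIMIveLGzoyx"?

Each output is the input with this applied: flip the case of every letter.
Applying that to "icIMIveLGzoyx" gives "ICimiVElgZOYX".

ICimiVElgZOYX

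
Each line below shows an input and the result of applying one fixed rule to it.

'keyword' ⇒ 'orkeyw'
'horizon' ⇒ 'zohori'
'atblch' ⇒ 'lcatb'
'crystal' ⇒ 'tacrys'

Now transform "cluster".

The rule is to delete the last character, then move the last 2 characters to the front (rotate right by 2).
"cluster" → "cluste" → "teclus".

teclus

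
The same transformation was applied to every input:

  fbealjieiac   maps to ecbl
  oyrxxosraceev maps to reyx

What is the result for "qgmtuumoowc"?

Looking at the pairs, the operation is to keep one character in every 3, starting at position 2 (positions 2nd, 5th, 8th, ...), then swap the front and back halves of the string.
Working it through for "qgmtuumoowc": intermediate "guoc", final "ocgu".

ocgu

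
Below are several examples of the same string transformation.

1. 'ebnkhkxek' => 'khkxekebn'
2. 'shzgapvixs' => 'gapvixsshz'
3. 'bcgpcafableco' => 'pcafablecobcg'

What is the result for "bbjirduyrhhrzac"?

irduyrhhrzacbbj

The transformation: move the first 3 characters to the end (rotate left by 3).
Doing the same to "bbjirduyrhhrzac": "irduyrhhrzacbbj".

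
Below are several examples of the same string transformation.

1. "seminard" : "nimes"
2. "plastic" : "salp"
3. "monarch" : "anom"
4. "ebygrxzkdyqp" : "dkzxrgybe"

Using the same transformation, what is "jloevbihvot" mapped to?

hibveolj

The transformation: reverse the string, then delete the first 3 characters.
Working it through for "jloevbihvot": intermediate "tovhibveolj", final "hibveolj".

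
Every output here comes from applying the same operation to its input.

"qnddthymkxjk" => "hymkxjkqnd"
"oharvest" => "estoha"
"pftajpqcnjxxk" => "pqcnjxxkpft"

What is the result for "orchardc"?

In each case the input is transformed by: move the first 3 characters to the end (rotate left by 3), then delete the first 2 characters.
Applying both steps to "orchardc": "hardcorc", then "rdcorc".

rdcorc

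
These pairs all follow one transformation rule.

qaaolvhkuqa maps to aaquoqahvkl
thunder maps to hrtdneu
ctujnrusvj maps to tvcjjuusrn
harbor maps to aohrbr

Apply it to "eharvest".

Rule — swap each adjacent pair of characters (1↔2, 3↔4, ...), then take characters alternately from the front and the back (1st, last, 2nd, 2nd-last, ...).
On "eharvest": the first step gives "heraevts", and the second then gives "hsetrvae".

hsetrvae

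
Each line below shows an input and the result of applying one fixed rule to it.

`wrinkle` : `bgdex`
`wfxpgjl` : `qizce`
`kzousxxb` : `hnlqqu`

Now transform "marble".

kuex

What's happening: delete the first 2 characters, then shift every letter 7 places backward in the alphabet (wrapping around).
For "marble", step one produces "rble"; step two turns that into "kuex".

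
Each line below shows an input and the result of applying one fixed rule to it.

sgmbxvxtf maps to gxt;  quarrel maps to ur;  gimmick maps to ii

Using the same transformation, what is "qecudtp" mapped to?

The transformation: keep one character in every 3, starting at position 2 (positions 2nd, 5th, 8th, ...).
So "qecudtp" becomes "ed".

ed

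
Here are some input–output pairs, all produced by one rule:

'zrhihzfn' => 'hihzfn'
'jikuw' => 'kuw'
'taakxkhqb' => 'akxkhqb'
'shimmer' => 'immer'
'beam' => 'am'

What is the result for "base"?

se

What's happening: delete the first 2 characters.
On "base" that produces "se".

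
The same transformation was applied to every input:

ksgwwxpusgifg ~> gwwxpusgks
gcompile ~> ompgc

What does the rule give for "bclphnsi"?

lphbc

The rule is to delete the last 3 characters, then move the first 2 characters to the end (rotate left by 2).
For "bclphnsi", step one produces "bclph"; step two turns that into "lphbc".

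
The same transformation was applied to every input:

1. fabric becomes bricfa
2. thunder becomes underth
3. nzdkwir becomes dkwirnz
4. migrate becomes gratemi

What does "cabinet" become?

Rule — move the first 2 characters to the end (rotate left by 2).
"cabinet" → "binetca".

binetca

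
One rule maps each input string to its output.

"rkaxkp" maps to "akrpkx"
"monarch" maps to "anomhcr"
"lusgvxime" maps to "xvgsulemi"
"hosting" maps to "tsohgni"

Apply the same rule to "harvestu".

The rule is to reverse the string, then move the first 3 characters to the end (rotate left by 3).
Starting from "harvestu": after the first operation, "utsevrah"; after the second, "evrahuts".

evrahuts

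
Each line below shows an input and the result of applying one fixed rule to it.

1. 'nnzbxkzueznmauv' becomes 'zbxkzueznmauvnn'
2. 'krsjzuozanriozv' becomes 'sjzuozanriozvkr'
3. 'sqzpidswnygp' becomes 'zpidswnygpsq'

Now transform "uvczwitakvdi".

In each case the input is transformed by: move the first 2 characters to the end (rotate left by 2).
For "uvczwitakvdi" the result is "czwitakvdiuv".

czwitakvdiuv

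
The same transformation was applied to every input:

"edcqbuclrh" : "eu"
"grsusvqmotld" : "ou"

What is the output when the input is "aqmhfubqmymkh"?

In each case the input is transformed by: sort the characters into alphabetical order, then keep only the vowels.
So "aqmhfubqmymkh" becomes "au".

au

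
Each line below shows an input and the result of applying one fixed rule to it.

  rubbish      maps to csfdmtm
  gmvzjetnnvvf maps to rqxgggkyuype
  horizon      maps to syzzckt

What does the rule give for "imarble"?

tpxwlmc

The rule is to take characters alternately from the front and the back (1st, last, 2nd, 2nd-last, ...), then shift every letter 11 places forward in the alphabet (wrapping around).
Working it through for "imarble": intermediate "iemlabr", final "tpxwlmc".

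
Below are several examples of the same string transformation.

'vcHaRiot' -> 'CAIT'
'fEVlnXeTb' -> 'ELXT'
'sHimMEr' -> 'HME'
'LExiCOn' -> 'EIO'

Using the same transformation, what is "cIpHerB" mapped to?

IHR

Each output is the input with this applied: keep every other character starting from the second (positions 2nd, 4th, 6th, ...), then convert every letter to uppercase.
On "cIpHerB": the first step gives "IHr", and the second then gives "IHR".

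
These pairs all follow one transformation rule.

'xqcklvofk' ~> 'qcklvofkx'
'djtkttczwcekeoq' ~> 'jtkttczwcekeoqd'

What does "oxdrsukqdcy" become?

Looking at the pairs, the operation is to move the first character to the end.
For "oxdrsukqdcy" the result is "xdrsukqdcyo".

xdrsukqdcyo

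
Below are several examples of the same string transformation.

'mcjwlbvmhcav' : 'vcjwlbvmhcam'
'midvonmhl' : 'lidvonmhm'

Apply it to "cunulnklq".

qunulnklc

The rule is to swap the first and last characters.
For "cunulnklq" the result is "qunulnklc".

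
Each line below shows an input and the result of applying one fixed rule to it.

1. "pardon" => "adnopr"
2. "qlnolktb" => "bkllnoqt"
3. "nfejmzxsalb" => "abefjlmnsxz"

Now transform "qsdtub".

bdqstu

Each output is the input with this applied: sort the characters into alphabetical order.
Applying that to "qsdtub" gives "bdqstu".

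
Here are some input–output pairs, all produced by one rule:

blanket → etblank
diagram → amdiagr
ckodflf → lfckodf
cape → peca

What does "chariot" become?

otchari

Looking at the pairs, the operation is to move the last 2 characters to the front (rotate right by 2).
"chariot" → "otchari".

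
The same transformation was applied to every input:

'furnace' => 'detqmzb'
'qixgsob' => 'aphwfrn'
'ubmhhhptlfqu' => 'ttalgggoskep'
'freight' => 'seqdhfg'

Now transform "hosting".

Each output is the input with this applied: move the last character to the front, then shift every letter 1 place backward in the alphabet (wrapping around).
On "hosting": the first step gives "ghostin", and the second then gives "fgnrshm".

fgnrshm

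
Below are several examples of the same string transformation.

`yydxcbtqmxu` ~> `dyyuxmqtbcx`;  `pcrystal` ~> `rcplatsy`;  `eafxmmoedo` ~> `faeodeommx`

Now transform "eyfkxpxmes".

fyesemxpxk

Rule — move the first 3 characters to the end (rotate left by 3), then reverse the string.
Applying both steps to "eyfkxpxmes": "kxpxmeseyf", then "fyesemxpxk".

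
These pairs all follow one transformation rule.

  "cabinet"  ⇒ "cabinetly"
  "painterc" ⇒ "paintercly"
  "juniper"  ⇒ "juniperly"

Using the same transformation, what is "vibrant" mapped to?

vibrantly

Looking at the pairs, the operation is to append "ly".
Doing the same to "vibrant": "vibrantly".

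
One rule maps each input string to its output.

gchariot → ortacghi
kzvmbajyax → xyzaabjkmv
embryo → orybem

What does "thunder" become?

What's happening: sort the characters into alphabetical order, then move the last 3 characters to the front (rotate right by 3).
Applying both steps to "thunder": "dehnrtu", then "rtudehn".

rtudehn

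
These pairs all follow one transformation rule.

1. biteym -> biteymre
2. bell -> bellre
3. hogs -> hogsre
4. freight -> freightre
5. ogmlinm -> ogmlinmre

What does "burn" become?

Rule — append "re".
For "burn" the result is "burnre".

burnre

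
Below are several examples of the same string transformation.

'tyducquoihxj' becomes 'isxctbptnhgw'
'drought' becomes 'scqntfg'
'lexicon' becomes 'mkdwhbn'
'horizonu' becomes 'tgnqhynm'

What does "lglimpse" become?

dkfkhlor

The transformation: shift every letter 1 place backward in the alphabet (wrapping around), then move the last character to the front.
So "lglimpse" becomes "dkfkhlor".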